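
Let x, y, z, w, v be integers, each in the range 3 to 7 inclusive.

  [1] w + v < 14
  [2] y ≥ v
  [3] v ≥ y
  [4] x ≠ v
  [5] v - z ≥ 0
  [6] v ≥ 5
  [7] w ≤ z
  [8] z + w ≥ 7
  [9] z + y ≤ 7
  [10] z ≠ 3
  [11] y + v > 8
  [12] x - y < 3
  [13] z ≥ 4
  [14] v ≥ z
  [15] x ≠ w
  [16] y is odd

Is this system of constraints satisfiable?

From constraint 13: z ≥ 4. From constraints 2 and 6: y ≥ v ≥ 5. Hence z + y ≥ 9. But constraint 9 requires z + y ≤ 7, and 7 < 9. Contradiction.

Unsatisfiable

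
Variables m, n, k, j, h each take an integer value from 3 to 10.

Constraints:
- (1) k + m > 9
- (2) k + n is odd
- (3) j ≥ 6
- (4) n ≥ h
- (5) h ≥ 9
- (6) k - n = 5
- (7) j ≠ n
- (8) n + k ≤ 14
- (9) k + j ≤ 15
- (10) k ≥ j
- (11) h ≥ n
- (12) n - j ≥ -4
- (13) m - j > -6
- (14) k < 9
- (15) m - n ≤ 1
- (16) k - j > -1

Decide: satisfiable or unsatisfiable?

Unsatisfiable

From constraints 4 and 5: n ≥ h ≥ 9. From constraints 3 and 10: k ≥ j ≥ 6. Hence n + k ≥ 15. But constraint 8 requires n + k ≤ 14, and 14 < 15. Contradiction.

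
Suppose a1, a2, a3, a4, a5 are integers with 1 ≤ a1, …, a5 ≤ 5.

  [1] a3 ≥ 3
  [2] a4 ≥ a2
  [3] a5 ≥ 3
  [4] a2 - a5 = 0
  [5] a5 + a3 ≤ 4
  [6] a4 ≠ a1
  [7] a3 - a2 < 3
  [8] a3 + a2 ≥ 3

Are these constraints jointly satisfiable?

Unsatisfiable

From constraint 3: a5 ≥ 3. From constraint 1: a3 ≥ 3. Hence a5 + a3 ≥ 6. But constraint 5 requires a5 + a3 ≤ 4, and 4 < 6. Contradiction.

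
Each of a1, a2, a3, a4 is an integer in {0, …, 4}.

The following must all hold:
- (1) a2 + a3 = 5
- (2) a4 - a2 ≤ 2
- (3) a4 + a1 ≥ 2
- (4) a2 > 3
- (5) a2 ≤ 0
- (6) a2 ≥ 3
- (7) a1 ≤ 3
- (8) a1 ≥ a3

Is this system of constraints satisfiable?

From constraint 5: a2 ≤ 0. From constraints 7 and 8: a3 ≤ a1 ≤ 3. Hence a2 + a3 ≤ 3. But constraint 1 requires a2 + a3 = 5, and 5 > 3. Contradiction.

Unsatisfiable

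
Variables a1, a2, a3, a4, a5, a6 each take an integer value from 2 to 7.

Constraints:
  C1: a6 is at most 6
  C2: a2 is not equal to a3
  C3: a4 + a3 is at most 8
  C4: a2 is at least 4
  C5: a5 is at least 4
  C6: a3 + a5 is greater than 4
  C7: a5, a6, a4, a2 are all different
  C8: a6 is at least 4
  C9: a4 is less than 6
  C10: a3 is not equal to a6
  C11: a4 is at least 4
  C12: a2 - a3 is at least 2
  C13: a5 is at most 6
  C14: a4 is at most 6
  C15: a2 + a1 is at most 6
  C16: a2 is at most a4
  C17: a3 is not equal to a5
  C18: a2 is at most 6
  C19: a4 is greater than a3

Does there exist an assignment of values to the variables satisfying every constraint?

Unsatisfiable

Constraints 1, 4, 5, 8, 11, 13, 14, and 18 confine each of a5, a6, a4, a2 to the 3 values {4, …, 6}.
Constraint 7 requires all 4 of them to be distinct, but only 3 values are available — impossible by the pigeonhole principle.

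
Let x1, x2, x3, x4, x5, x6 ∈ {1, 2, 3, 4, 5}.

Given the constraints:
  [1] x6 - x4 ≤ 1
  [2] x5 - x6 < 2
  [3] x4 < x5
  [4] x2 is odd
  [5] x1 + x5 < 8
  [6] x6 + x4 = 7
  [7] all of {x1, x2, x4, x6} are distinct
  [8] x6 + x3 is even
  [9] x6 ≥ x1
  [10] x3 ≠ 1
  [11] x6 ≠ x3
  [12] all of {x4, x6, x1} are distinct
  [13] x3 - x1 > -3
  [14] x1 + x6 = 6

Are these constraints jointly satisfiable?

Satisfiable

One satisfying assignment is x1 = 2, x2 = 5, x3 = 2, x4 = 3, x5 = 5, x6 = 4.
For the less obvious constraints — constraint 1: x6 - x4 = 1; constraint 2: x5 - x6 = 1; constraint 5: x1 + x5 = 7 — and the others hold by inspection.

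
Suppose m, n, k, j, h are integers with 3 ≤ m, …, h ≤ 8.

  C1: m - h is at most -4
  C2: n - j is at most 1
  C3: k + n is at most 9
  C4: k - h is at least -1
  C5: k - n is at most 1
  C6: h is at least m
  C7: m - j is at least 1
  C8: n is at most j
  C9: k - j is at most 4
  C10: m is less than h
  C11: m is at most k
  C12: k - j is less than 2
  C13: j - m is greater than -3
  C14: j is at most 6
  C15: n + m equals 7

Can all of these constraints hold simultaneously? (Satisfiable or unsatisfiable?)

Unsatisfiable

Constraints 1, 2, 4, 5, and 7 give k − h ≥ -1, h − m ≥ 4, m − j ≥ 1, j − n ≥ -1, n − k ≥ -1.
Adding all 5 inequalities: the left sides telescope to 0, and the right sides sum to (-1) + 4 + 1 + (-1) + (-1) = 2. So 0 ≥ 2, which is false.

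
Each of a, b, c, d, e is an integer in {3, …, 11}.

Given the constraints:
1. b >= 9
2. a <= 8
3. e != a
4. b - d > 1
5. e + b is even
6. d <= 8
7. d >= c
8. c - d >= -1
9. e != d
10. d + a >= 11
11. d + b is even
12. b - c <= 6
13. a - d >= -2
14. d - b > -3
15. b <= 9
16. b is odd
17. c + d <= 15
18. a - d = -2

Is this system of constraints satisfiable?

Setting (a, b, c, d, e) = (5, 9, 6, 7, 11) satisfies everything: constraint 4: b - d = 2; constraint 8: c - d = -1; constraint 10: d + a = 12, and the others follow.

Satisfiable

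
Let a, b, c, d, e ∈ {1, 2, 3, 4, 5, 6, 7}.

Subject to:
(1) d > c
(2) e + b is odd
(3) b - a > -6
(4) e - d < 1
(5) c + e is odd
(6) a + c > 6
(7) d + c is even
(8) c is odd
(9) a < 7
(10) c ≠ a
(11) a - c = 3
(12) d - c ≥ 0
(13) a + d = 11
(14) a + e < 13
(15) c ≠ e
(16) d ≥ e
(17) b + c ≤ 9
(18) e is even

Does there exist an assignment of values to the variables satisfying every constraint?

One satisfying assignment is a = 6, b = 3, c = 3, d = 5, e = 4.
For the less obvious constraints — constraint 3: b - a = -3; constraint 4: e - d = -1 — and the others hold by inspection.

Satisfiable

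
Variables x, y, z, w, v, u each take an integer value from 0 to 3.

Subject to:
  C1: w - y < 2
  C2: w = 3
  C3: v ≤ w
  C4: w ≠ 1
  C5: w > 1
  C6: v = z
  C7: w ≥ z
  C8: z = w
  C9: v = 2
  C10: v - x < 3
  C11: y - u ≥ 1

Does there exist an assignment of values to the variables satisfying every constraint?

Unsatisfiable

Constraint 9 fixes v = 2 and constraint 2 fixes w = 3. Constraints 6 and 8 give v = z = w, so v = w. But 2 ≠ 3 — contradiction.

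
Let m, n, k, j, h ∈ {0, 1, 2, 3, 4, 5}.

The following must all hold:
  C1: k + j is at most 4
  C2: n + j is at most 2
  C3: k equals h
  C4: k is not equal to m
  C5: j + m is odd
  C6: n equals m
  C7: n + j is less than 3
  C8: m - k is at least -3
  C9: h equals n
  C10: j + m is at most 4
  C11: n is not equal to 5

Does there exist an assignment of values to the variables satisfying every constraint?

From constraints 3, 6, and 9, k = h = n = m, so k = m. But constraint 4 says k ≠ m. Contradiction.

Unsatisfiable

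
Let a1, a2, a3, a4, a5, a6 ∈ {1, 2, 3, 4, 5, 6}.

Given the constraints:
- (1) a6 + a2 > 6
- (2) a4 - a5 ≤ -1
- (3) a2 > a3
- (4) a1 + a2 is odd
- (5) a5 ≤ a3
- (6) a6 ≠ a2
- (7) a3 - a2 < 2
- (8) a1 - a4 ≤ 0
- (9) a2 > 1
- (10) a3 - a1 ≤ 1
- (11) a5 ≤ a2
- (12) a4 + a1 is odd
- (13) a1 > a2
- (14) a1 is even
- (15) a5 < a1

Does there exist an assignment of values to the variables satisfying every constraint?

Unsatisfiable

Constraints 2, 3, 5, 8, and 13 give a4 < a5, a5 ≤ a3, a3 < a2, a2 < a1, a1 ≤ a4. Chaining: a4 < a5 ≤ a3 < a2 < a1 ≤ a4, which forces a4 < a4 — impossible.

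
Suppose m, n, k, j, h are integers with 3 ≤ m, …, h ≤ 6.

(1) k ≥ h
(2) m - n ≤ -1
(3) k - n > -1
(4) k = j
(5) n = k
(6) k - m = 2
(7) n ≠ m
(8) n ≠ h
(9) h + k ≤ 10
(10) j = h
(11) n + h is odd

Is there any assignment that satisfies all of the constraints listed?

From constraints 4, 5, and 10, n = k = j = h, so n = h. But constraint 8 says n ≠ h. Contradiction.

Unsatisfiable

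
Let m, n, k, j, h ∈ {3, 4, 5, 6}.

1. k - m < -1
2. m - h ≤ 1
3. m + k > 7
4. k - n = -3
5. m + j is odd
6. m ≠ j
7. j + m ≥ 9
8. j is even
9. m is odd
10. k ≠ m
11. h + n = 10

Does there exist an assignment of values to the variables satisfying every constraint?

Satisfiable

One satisfying assignment is m = 5, n = 6, k = 3, j = 6, h = 4.
For the less obvious constraints — constraint 1: k - m = -2; constraint 2: m - h = 1 — and the others hold by inspection.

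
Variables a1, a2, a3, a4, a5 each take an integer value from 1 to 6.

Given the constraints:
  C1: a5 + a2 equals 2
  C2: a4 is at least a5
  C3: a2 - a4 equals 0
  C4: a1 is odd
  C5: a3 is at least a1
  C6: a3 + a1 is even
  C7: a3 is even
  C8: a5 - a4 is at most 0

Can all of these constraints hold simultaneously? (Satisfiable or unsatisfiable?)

Constraint 7 makes a3 even and constraint 4 makes a1 odd, so a3 + a1 must be odd. Constraint 6 says a3 + a1 is even — contradiction.

Unsatisfiable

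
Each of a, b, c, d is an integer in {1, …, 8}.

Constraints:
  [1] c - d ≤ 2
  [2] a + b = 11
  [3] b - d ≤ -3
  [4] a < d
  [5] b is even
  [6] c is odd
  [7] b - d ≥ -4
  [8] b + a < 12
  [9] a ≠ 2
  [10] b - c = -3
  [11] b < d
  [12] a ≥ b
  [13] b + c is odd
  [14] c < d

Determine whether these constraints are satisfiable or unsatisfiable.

Try a = 7, b = 4, c = 7, d = 8.
Check constraint 1: c - d = -1; constraint 2: a + b = 11; constraint 3: b - d = -4. The remaining constraints are straightforward to verify.

Satisfiable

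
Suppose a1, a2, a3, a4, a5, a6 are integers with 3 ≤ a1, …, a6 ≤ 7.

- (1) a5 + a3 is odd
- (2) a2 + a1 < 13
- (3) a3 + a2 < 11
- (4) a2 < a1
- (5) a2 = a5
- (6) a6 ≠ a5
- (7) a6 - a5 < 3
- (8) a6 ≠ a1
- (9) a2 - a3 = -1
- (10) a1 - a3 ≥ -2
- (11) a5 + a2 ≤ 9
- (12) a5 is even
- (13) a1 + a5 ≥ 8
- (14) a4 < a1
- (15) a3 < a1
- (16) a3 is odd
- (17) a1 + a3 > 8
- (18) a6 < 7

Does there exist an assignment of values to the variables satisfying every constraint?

Satisfiable

One satisfying assignment is a1 = 6, a2 = 4, a3 = 5, a4 = 5, a5 = 4, a6 = 5.
For the less obvious constraints — constraint 2: a2 + a1 = 10; constraint 3: a3 + a2 = 9 — and the others hold by inspection.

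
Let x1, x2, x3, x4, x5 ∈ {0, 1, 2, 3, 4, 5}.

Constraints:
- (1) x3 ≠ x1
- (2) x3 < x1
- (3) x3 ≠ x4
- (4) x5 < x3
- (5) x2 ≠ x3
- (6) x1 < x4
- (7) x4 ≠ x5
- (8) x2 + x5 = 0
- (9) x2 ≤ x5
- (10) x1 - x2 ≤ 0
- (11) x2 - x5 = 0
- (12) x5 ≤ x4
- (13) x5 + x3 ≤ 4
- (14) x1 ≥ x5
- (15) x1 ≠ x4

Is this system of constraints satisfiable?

Unsatisfiable

Constraints 2, 4, 9, and 10 give x3 < x1, x1 ≤ x2, x2 ≤ x5, x5 < x3. Chaining: x3 < x1 ≤ x2 ≤ x5 < x3, which forces x3 < x3 — impossible.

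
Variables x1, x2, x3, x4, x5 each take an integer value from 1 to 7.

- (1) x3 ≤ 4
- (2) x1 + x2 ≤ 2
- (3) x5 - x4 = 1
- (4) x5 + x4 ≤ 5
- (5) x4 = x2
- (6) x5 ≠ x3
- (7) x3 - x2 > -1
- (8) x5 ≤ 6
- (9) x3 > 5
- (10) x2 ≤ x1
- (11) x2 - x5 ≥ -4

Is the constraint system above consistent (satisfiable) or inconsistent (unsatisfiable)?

From constraint 9: x3 ≥ 6. From constraint 1: x3 ≤ 4. But 4 < 6, so no value of x3 works.

Unsatisfiable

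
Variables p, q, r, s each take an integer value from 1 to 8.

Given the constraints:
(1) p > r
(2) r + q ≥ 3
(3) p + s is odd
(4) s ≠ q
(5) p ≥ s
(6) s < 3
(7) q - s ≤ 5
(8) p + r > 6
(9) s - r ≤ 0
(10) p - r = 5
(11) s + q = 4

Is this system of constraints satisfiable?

Satisfiable

Take p = 6, q = 3, r = 1, s = 1. Then constraint 2: r + q = 4; constraint 7: q - s = 2, and every other listed constraint is also met.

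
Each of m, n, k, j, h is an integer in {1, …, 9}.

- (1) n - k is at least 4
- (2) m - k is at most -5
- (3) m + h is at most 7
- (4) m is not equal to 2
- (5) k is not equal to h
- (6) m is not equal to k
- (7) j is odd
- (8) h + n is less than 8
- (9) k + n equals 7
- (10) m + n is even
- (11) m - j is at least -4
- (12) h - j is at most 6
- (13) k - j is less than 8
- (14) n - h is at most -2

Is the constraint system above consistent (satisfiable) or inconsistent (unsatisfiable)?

Constraints 1, 2, 11, 12, and 14 give j − h ≥ -6, h − n ≥ 2, n − k ≥ 4, k − m ≥ 5, m − j ≥ -4.
Adding all 5 inequalities: the left sides telescope to 0, and the right sides sum to (-6) + 2 + 4 + 5 + (-4) = 1. So 0 ≥ 1, which is false.

Unsatisfiable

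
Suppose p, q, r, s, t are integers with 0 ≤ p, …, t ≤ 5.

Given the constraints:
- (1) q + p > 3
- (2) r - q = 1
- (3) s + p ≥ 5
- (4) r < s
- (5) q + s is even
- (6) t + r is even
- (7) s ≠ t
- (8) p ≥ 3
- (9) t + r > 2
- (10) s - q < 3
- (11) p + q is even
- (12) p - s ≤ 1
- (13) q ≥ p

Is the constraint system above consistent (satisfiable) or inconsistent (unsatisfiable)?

Satisfiable

The assignment p = 3, q = 3, r = 4, s = 5, t = 0 works:
  constraint 1 holds since q + p = 6.
  constraint 2 holds since r - q = 1.
  constraint 3 holds since s + p = 8.
The rest check out directly.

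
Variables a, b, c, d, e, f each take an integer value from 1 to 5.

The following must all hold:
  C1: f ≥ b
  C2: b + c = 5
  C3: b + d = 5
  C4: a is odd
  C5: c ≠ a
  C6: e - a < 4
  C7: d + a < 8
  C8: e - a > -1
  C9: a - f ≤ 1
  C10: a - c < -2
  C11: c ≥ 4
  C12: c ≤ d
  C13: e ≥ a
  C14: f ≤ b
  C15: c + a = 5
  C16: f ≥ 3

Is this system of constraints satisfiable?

Unsatisfiable

From constraints 14 and 16: b ≥ f ≥ 3. From constraints 11 and 12: d ≥ c ≥ 4. Hence b + d ≥ 7. But constraint 3 requires b + d = 5, and 5 < 7. Contradiction.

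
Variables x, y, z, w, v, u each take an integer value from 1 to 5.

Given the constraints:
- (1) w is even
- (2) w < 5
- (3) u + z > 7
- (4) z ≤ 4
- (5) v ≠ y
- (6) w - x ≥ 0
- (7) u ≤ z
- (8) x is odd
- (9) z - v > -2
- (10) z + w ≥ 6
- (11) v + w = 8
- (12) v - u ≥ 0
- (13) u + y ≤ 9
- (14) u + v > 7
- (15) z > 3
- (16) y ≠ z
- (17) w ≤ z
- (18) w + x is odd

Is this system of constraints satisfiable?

Satisfiable

The assignment x = 1, y = 3, z = 4, w = 4, v = 4, u = 4 works:
  constraint 3 holds since u + z = 8.
  constraint 6 holds since w - x = 3.
  constraint 9 holds since z - v = 0.
The rest check out directly.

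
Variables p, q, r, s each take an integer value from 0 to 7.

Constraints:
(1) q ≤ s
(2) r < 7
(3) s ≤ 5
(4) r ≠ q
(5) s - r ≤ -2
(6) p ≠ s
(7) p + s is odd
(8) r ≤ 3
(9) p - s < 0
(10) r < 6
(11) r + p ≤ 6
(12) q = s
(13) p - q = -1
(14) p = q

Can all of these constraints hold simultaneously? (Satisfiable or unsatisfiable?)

Unsatisfiable

From constraints 12 and 14, p = q = s, so p = s. But constraint 6 says p ≠ s. Contradiction.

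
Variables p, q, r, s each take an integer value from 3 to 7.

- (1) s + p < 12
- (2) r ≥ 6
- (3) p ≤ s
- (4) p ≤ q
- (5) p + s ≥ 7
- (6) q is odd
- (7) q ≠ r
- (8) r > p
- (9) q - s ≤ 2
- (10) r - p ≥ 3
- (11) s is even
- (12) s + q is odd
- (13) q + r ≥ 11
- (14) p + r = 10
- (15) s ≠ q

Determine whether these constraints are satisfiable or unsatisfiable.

Satisfiable

One satisfying assignment is p = 3, q = 5, r = 7, s = 6.
For the less obvious constraints — constraint 1: s + p = 9; constraint 5: p + s = 9; constraint 9: q - s = -1 — and the others hold by inspection.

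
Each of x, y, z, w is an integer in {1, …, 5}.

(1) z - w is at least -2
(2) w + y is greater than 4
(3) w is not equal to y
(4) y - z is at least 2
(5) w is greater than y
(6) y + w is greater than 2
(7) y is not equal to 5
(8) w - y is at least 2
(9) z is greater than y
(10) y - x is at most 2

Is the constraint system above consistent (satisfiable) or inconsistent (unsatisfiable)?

Unsatisfiable

Constraints 1, 4, and 8 give y − z ≥ 2, z − w ≥ -2, w − y ≥ 2.
Adding all 3 inequalities: the left sides telescope to 0, and the right sides sum to 2 + (-2) + 2 = 2. So 0 ≥ 2, which is false.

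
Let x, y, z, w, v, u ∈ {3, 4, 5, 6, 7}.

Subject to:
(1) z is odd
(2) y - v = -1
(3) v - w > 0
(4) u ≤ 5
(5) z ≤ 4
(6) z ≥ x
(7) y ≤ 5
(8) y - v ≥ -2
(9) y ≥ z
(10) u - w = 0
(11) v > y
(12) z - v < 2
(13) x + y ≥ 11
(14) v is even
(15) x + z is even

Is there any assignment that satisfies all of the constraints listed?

Unsatisfiable

From constraints 5 and 6: x ≤ z ≤ 4. From constraint 7: y ≤ 5. Hence x + y ≤ 9. But constraint 13 requires x + y ≥ 11, and 11 > 9. Contradiction.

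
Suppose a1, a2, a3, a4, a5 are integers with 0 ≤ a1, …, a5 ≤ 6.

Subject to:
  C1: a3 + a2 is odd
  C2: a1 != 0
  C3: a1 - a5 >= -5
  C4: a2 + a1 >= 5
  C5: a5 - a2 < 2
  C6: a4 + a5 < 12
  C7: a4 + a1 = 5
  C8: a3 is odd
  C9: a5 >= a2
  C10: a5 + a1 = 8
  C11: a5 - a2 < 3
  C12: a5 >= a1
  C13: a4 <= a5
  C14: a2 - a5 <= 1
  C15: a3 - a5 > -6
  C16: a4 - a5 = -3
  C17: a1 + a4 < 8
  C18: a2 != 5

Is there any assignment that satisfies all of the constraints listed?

Satisfiable

The assignment a1 = 2, a2 = 6, a3 = 3, a4 = 3, a5 = 6 works:
  constraint 3 holds since a1 - a5 = -4.
  constraint 4 holds since a2 + a1 = 8.
The rest check out directly.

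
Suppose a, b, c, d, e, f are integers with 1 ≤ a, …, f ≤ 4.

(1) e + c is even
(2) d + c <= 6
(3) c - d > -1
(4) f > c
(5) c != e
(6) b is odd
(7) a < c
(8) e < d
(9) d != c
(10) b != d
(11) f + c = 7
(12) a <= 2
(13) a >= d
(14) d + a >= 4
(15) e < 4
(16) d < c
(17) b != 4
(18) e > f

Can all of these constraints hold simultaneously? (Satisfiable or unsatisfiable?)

Constraints 4, 7, 8, 13, and 18 give e < d, d ≤ a, a < c, c < f, f < e. Chaining: e < d ≤ a < c < f < e, which forces e < e — impossible.

Unsatisfiable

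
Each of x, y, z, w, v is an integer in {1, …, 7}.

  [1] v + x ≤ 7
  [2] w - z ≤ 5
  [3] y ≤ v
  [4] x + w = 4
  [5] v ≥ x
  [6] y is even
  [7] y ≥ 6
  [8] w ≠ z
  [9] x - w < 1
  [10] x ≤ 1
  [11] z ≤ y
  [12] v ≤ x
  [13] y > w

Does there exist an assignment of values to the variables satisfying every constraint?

From constraints 3 and 7: v ≥ y and y ≥ 6, so v ≥ 6. From constraints 10 and 12: v ≤ x and x ≤ 1, so v ≤ 1. But 1 < 6, so no value of v works.

Unsatisfiable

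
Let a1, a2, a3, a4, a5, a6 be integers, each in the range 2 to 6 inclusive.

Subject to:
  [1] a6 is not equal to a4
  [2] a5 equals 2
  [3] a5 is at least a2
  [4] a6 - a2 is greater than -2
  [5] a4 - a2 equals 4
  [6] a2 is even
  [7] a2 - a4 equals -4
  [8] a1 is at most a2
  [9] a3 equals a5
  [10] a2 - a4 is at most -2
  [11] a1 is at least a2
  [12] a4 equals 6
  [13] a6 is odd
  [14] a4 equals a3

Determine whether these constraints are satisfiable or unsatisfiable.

Constraint 12 fixes a4 = 6 and constraint 2 fixes a5 = 2. Constraints 9 and 14 give a4 = a3 = a5, so a4 = a5. But 6 ≠ 2 — contradiction.

Unsatisfiable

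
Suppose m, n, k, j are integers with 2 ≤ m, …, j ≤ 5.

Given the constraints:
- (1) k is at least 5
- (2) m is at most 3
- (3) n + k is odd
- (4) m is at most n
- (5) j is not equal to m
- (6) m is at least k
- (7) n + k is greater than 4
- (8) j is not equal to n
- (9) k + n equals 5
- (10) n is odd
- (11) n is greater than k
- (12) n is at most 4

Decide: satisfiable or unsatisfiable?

From constraints 1 and 6: m ≥ k and k ≥ 5, so m ≥ 5. From constraints 4 and 12: m ≤ n and n ≤ 4, so m ≤ 4. But 4 < 5, so no value of m works.

Unsatisfiable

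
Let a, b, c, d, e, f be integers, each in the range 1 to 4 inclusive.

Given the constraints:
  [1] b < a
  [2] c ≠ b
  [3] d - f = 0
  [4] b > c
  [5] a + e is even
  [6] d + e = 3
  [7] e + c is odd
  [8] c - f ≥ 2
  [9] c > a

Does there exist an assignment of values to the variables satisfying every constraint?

Unsatisfiable

Constraints 1, 4, and 9 give c < b, b < a, a < c. Chaining: c < b < a < c, which forces c < c — impossible.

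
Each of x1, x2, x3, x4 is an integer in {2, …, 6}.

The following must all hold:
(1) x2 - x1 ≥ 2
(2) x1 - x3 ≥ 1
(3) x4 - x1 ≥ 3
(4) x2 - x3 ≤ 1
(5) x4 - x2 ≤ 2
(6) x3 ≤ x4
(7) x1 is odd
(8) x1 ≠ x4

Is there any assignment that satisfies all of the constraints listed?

Unsatisfiable

Constraints 2, 3, 4, and 5 give x4 − x1 ≥ 3, x1 − x3 ≥ 1, x3 − x2 ≥ -1, x2 − x4 ≥ -2.
Adding all 4 inequalities: the left sides telescope to 0, and the right sides sum to 3 + 1 + (-1) + (-2) = 1. So 0 ≥ 1, which is false.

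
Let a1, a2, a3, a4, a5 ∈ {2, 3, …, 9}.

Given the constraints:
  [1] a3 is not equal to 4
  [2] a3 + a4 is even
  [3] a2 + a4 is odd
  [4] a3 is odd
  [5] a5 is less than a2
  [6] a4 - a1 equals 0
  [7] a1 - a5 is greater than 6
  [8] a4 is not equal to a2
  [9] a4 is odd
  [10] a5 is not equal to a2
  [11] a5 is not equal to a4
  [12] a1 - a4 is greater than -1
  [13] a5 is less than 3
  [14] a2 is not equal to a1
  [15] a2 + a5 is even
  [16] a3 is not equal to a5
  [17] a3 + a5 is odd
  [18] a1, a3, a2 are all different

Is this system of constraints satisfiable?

Try a1 = 9, a2 = 8, a3 = 7, a4 = 9, a5 = 2.
Check constraint 6: a4 - a1 = 0; constraint 7: a1 - a5 = 7. The remaining constraints are straightforward to verify.

Satisfiable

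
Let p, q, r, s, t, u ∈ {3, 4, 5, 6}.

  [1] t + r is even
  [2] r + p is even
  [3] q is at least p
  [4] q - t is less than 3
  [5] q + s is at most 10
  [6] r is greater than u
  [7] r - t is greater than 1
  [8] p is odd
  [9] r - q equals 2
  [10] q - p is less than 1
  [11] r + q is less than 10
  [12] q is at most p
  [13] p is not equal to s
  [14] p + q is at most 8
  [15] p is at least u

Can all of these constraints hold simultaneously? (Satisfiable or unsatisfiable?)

Try p = 3, q = 3, r = 5, s = 6, t = 3, u = 3.
Check constraint 4: q - t = 0; constraint 5: q + s = 9. The remaining constraints are straightforward to verify.

Satisfiable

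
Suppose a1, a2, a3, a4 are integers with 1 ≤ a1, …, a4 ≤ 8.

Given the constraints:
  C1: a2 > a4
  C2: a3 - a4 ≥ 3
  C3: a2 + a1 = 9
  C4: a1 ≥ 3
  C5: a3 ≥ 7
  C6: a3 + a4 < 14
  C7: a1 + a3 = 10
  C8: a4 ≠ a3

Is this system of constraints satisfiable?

Satisfiable

The assignment a1 = 3, a2 = 6, a3 = 7, a4 = 4 works:
  constraint 2 holds since a3 - a4 = 3.
  constraint 3 holds since a2 + a1 = 9.
The rest check out directly.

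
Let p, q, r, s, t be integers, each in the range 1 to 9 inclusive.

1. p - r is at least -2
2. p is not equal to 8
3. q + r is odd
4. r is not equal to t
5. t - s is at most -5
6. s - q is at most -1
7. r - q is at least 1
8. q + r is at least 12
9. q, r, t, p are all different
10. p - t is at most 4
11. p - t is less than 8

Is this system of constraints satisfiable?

Unsatisfiable

Constraints 1, 5, 6, 7, and 10 give r − q ≥ 1, q − s ≥ 1, s − t ≥ 5, t − p ≥ -4, p − r ≥ -2.
Adding all 5 inequalities: the left sides telescope to 0, and the right sides sum to 1 + 1 + 5 + (-4) + (-2) = 1. So 0 ≥ 1, which is false.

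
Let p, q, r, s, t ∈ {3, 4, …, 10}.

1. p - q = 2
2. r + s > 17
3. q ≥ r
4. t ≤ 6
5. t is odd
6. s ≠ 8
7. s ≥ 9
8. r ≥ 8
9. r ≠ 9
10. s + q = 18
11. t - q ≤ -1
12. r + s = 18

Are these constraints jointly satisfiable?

Take p = 10, q = 8, r = 8, s = 10, t = 5. Then constraint 1: p - q = 2; constraint 2: r + s = 18; constraint 10: s + q = 18, and every other listed constraint is also met.

Satisfiable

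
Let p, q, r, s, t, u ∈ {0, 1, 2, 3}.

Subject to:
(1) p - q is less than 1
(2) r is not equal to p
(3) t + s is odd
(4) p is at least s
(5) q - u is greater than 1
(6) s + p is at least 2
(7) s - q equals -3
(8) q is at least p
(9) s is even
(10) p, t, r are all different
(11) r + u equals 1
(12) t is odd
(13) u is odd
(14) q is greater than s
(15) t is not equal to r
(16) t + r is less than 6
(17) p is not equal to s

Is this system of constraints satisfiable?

One satisfying assignment is p = 2, q = 3, r = 0, s = 0, t = 3, u = 1.
For the less obvious constraints — constraint 1: p - q = -1; constraint 5: q - u = 2; constraint 6: s + p = 2 — and the others hold by inspection.

Satisfiable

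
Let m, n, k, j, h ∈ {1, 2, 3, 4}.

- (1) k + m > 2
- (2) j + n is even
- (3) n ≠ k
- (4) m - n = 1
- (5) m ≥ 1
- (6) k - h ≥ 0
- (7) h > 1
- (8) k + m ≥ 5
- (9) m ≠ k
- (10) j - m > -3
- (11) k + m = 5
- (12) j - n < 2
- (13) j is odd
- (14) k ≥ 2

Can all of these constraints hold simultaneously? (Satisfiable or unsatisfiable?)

One satisfying assignment is m = 2, n = 1, k = 3, j = 1, h = 3.
For the less obvious constraints — constraint 1: k + m = 5; constraint 4: m - n = 1; constraint 6: k - h = 0 — and the others hold by inspection.

Satisfiable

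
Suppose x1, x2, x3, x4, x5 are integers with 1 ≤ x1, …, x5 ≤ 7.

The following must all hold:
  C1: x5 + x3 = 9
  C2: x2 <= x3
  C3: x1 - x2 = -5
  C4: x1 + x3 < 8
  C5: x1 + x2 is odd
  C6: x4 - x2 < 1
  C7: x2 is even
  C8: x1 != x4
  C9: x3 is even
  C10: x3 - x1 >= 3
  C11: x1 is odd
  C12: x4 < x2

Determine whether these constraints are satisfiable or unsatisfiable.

Satisfiable

The assignment x1 = 1, x2 = 6, x3 = 6, x4 = 4, x5 = 3 works:
  constraint 1 holds since x5 + x3 = 9.
  constraint 3 holds since x1 - x2 = -5.
The rest check out directly.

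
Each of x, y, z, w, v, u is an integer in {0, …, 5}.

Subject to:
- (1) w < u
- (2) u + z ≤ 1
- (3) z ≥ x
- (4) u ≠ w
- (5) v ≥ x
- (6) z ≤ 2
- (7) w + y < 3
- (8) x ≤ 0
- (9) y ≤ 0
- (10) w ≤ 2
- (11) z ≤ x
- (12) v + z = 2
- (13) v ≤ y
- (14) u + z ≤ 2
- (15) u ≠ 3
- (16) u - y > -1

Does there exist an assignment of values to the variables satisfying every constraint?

Unsatisfiable

From constraints 9 and 13: v ≤ y ≤ 0. From constraints 8 and 11: z ≤ x ≤ 0. Hence v + z ≤ 0. But constraint 12 requires v + z = 2, and 2 > 0. Contradiction.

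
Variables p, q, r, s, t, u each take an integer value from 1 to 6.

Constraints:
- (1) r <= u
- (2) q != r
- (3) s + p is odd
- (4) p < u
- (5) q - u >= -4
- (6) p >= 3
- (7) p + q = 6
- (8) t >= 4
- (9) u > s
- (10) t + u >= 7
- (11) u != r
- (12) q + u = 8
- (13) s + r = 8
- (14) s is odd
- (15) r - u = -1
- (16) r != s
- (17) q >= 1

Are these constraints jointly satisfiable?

Satisfiable

The assignment p = 4, q = 2, r = 5, s = 3, t = 4, u = 6 works:
  constraint 5 holds since q - u = -4.
  constraint 7 holds since p + q = 6.
The rest check out directly.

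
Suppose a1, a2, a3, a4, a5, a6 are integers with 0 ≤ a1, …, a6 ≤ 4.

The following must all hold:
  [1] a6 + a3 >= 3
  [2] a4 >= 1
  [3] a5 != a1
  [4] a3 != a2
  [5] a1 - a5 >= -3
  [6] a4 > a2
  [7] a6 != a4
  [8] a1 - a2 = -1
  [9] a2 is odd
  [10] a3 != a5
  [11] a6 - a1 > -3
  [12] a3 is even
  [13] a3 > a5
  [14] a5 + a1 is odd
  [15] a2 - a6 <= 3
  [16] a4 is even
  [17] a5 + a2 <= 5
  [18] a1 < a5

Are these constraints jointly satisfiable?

Satisfiable

Setting (a1, a2, a3, a4, a5, a6) = (0, 1, 4, 4, 1, 0) satisfies everything: constraint 1: a6 + a3 = 4; constraint 5: a1 - a5 = -1; constraint 8: a1 - a2 = -1, and the others follow.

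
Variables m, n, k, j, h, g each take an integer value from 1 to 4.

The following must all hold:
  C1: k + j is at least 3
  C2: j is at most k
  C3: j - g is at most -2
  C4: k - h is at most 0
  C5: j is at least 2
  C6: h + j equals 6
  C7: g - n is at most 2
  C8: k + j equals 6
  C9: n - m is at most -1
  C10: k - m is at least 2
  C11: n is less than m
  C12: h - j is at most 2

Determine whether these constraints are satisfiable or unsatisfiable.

Unsatisfiable

Constraints 3, 4, 7, 9, 10, and 12 give k − m ≥ 2, m − n ≥ 1, n − g ≥ -2, g − j ≥ 2, j − h ≥ -2, h − k ≥ 0.
Adding all 6 inequalities: the left sides telescope to 0, and the right sides sum to 2 + 1 + (-2) + 2 + (-2) + 0 = 1. So 0 ≥ 1, which is false.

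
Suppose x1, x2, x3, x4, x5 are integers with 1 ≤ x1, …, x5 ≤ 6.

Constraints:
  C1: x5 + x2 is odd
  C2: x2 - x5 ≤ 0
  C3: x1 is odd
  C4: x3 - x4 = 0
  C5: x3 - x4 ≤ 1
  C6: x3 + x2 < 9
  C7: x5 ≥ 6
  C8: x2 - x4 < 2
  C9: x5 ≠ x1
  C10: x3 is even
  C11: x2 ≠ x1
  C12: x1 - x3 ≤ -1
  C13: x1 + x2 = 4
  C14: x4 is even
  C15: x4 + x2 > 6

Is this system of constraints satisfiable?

Satisfiable

Take x1 = 1, x2 = 3, x3 = 4, x4 = 4, x5 = 6. Then constraint 2: x2 - x5 = -3; constraint 4: x3 - x4 = 0; constraint 5: x3 - x4 = 0, and every other listed constraint is also met.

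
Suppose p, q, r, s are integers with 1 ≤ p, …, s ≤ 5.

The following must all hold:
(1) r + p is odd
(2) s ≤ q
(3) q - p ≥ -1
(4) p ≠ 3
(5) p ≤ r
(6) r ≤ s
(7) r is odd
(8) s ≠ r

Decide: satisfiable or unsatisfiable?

Take p = 2, q = 4, r = 3, s = 4. Then constraint 1: r + p = 5 is odd; constraint 3: q - p = 2; constraint 7: r = 3 is odd, and every other listed constraint is also met.

Satisfiable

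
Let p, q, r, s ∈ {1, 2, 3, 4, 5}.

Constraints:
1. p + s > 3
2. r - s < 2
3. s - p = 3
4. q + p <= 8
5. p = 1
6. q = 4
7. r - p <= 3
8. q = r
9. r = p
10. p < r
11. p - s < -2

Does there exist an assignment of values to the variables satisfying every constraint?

Unsatisfiable

Constraint 6 fixes q = 4 and constraint 5 fixes p = 1. Constraints 8 and 9 give q = r = p, so q = p. But 4 ≠ 1 — contradiction.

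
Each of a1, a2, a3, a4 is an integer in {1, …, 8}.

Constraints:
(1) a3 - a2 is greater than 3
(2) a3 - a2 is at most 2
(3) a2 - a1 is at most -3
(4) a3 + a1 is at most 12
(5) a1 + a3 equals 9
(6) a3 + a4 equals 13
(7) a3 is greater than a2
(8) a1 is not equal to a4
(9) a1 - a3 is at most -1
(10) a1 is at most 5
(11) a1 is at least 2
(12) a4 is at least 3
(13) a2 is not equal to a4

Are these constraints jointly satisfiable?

Constraints 2, 3, and 9 give a1 − a2 ≥ 3, a2 − a3 ≥ -2, a3 − a1 ≥ 1.
Adding all 3 inequalities: the left sides telescope to 0, and the right sides sum to 3 + (-2) + 1 = 2. So 0 ≥ 2, which is false.

Unsatisfiable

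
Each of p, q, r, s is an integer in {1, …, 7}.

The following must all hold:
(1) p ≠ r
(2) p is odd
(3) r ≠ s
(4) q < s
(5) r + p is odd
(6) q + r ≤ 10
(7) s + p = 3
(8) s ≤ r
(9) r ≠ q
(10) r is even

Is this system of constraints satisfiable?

Satisfiable

Try p = 1, q = 1, r = 6, s = 2.
Check constraint 2: p = 1 is odd; constraint 6: q + r = 7; constraint 7: s + p = 3. The remaining constraints are straightforward to verify.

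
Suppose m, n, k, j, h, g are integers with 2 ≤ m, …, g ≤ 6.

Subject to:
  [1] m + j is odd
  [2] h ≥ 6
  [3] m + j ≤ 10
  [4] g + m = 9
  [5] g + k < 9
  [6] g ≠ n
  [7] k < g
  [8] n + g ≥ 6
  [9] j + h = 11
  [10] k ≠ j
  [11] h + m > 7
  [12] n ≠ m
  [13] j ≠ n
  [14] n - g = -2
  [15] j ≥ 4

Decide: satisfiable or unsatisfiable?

Satisfiable

Setting (m, n, k, j, h, g) = (4, 3, 3, 5, 6, 5) satisfies everything: constraint 3: m + j = 9; constraint 4: g + m = 9, and the others follow.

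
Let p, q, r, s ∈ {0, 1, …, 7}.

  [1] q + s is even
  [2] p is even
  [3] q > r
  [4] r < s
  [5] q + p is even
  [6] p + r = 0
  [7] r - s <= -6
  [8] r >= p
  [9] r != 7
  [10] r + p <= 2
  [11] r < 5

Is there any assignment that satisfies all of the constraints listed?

Satisfiable

Take p = 0, q = 6, r = 0, s = 6. Then constraint 6: p + r = 0; constraint 7: r - s = -6; constraint 10: r + p = 0, and every other listed constraint is also met.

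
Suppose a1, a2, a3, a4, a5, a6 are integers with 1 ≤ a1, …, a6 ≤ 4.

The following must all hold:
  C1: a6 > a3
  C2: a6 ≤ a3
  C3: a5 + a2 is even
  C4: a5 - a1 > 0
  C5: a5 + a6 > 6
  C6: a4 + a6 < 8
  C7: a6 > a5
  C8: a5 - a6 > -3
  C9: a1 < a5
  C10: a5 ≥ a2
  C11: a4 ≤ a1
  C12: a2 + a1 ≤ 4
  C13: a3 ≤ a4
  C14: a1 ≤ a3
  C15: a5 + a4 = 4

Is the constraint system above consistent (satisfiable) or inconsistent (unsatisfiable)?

Constraints 2, 7, 9, 11, and 13 give a3 ≤ a4, a4 ≤ a1, a1 < a5, a5 < a6, a6 ≤ a3. Chaining: a3 ≤ a4 ≤ a1 < a5 < a6 ≤ a3, which forces a3 < a3 — impossible.

Unsatisfiable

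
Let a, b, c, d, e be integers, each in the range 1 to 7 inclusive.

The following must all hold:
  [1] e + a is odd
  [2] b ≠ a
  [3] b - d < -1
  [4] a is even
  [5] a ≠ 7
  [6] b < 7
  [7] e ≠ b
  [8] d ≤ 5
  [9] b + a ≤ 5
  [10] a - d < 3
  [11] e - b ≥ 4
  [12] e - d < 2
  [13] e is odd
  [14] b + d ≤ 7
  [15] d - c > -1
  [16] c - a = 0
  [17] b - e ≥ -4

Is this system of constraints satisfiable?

Satisfiable

One satisfying assignment is a = 4, b = 1, c = 4, d = 4, e = 5.
For the less obvious constraints — constraint 3: b - d = -3; constraint 9: b + a = 5 — and the others hold by inspection.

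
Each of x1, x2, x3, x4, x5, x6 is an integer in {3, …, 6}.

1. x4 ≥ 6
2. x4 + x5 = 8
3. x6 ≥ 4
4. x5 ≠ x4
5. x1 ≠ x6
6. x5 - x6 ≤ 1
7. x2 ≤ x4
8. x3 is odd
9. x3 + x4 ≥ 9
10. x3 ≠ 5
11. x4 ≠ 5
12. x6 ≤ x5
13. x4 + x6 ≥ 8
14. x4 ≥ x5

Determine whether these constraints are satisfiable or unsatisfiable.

From constraint 1: x4 ≥ 6. From constraints 3 and 12: x5 ≥ x6 ≥ 4. Hence x4 + x5 ≥ 10. But constraint 2 requires x4 + x5 = 8, and 8 < 10. Contradiction.

Unsatisfiable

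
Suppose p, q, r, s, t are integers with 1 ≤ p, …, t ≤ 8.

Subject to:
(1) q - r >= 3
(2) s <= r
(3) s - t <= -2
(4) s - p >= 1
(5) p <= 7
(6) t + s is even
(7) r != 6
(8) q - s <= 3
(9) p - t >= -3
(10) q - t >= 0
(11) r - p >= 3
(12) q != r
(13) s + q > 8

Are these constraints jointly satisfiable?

Unsatisfiable

Constraints 1, 3, 8, 9, and 11 give t − s ≥ 2, s − q ≥ -3, q − r ≥ 3, r − p ≥ 3, p − t ≥ -3.
Adding all 5 inequalities: the left sides telescope to 0, and the right sides sum to 2 + (-3) + 3 + 3 + (-3) = 2. So 0 ≥ 2, which is false.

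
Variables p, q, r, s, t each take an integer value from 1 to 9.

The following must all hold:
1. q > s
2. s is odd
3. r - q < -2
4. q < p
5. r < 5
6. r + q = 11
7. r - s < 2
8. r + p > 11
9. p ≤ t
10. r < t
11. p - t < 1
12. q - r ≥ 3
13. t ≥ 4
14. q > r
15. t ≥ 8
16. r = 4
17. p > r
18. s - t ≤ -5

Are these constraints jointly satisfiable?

Satisfiable

One satisfying assignment is p = 9, q = 7, r = 4, s = 3, t = 9.
For the less obvious constraints — constraint 3: r - q = -3; constraint 6: r + q = 11; constraint 7: r - s = 1 — and the others hold by inspection.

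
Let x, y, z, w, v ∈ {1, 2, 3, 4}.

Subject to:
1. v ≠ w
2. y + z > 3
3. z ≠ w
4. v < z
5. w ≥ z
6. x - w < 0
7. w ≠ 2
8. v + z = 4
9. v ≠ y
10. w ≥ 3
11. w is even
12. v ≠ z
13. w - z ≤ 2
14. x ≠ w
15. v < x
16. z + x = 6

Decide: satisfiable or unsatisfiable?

Take x = 3, y = 3, z = 3, w = 4, v = 1. Then constraint 2: y + z = 6; constraint 6: x - w = -1, and every other listed constraint is also met.

Satisfiable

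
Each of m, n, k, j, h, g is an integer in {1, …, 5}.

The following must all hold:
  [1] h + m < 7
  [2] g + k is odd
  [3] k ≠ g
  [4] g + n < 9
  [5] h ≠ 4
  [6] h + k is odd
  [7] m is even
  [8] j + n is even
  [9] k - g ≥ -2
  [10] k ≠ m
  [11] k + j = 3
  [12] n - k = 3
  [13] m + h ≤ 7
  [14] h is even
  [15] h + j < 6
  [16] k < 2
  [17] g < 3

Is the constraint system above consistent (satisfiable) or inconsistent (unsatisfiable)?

Satisfiable

Take m = 4, n = 4, k = 1, j = 2, h = 2, g = 2. Then constraint 1: h + m = 6; constraint 4: g + n = 6, and every other listed constraint is also met.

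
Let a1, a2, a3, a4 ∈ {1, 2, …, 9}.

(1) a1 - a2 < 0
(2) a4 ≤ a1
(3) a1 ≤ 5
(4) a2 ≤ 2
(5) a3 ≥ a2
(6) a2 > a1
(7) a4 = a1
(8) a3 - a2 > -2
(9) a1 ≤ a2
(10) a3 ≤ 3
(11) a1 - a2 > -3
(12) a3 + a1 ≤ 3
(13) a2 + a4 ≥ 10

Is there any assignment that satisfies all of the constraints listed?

From constraints 5 and 10: a2 ≤ a3 ≤ 3. From constraints 2 and 3: a4 ≤ a1 ≤ 5. Hence a2 + a4 ≤ 8. But constraint 13 requires a2 + a4 ≥ 10, and 10 > 8. Contradiction.

Unsatisfiable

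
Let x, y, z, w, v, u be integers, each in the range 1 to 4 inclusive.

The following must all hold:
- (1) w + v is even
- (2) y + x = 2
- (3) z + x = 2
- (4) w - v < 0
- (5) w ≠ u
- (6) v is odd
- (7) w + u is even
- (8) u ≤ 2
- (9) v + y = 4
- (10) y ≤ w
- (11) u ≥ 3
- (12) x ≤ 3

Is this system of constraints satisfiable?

Unsatisfiable

From constraint 11: u ≥ 3. From constraint 8: u ≤ 2. But 2 < 3, so no value of u works.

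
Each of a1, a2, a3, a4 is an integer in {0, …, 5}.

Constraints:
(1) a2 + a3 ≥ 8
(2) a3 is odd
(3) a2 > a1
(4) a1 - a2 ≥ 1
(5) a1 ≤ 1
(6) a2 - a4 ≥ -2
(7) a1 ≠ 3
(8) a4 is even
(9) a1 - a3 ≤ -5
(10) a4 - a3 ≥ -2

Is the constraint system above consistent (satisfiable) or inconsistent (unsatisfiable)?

Unsatisfiable

Constraints 4, 6, 9, and 10 give a1 − a2 ≥ 1, a2 − a4 ≥ -2, a4 − a3 ≥ -2, a3 − a1 ≥ 5.
Adding all 4 inequalities: the left sides telescope to 0, and the right sides sum to 1 + (-2) + (-2) + 5 = 2. So 0 ≥ 2, which is false.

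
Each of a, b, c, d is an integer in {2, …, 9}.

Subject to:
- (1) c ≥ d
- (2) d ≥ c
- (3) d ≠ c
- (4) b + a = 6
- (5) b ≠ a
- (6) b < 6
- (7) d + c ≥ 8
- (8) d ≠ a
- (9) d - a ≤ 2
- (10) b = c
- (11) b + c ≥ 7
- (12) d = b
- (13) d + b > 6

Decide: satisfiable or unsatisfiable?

Unsatisfiable

From constraints 10 and 12, d = b = c, so d = c. But constraint 3 says d ≠ c. Contradiction.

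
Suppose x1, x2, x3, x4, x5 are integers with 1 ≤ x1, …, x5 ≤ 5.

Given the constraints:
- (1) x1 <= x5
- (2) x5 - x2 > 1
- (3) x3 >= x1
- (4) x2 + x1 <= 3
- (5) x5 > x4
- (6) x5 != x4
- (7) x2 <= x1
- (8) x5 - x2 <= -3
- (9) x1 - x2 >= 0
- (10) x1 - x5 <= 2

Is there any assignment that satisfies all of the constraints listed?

Unsatisfiable

Constraints 8, 9, and 10 give x1 − x2 ≥ 0, x2 − x5 ≥ 3, x5 − x1 ≥ -2.
Adding all 3 inequalities: the left sides telescope to 0, and the right sides sum to 0 + 3 + (-2) = 1. So 0 ≥ 1, which is false.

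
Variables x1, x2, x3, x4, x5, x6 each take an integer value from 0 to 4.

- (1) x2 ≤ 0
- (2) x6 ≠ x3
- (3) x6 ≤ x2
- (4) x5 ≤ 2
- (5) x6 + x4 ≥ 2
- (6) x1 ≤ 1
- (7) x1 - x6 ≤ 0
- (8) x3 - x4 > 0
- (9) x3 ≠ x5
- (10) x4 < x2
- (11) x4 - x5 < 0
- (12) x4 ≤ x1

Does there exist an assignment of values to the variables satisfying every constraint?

Unsatisfiable

From constraints 1 and 3: x6 ≤ x2 ≤ 0. From constraints 6 and 12: x4 ≤ x1 ≤ 1. Hence x6 + x4 ≤ 1. But constraint 5 requires x6 + x4 ≥ 2, and 2 > 1. Contradiction.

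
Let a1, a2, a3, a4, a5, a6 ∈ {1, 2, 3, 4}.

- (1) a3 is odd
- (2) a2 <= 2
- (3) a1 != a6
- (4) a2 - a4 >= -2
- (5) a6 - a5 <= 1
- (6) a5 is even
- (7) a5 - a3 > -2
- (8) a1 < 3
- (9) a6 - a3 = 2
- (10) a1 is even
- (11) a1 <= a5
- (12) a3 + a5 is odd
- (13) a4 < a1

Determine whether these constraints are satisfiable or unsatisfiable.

Satisfiable

Try a1 = 2, a2 = 1, a3 = 1, a4 = 1, a5 = 2, a6 = 3.
Check constraint 4: a2 - a4 = 0; constraint 5: a6 - a5 = 1; constraint 7: a5 - a3 = 1. The remaining constraints are straightforward to verify.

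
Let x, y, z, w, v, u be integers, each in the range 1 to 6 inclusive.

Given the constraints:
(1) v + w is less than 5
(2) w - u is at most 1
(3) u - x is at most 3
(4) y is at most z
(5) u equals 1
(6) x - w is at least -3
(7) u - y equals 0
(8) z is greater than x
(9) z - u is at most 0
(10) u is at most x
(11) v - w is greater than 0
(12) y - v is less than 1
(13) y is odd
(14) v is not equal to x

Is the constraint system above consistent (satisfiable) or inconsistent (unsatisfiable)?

Constraints 8, 9, and 10 give z ≤ u, u ≤ x, x < z. Chaining: z ≤ u ≤ x < z, which forces z < z — impossible.

Unsatisfiable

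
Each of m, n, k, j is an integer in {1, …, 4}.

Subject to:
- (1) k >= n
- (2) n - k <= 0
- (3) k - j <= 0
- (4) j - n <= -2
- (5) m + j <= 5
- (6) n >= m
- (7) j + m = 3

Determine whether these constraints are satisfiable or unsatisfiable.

Constraints 2, 3, and 4 give j − k ≥ 0, k − n ≥ 0, n − j ≥ 2.
Adding all 3 inequalities: the left sides telescope to 0, and the right sides sum to 0 + 0 + 2 = 2. So 0 ≥ 2, which is false.

Unsatisfiable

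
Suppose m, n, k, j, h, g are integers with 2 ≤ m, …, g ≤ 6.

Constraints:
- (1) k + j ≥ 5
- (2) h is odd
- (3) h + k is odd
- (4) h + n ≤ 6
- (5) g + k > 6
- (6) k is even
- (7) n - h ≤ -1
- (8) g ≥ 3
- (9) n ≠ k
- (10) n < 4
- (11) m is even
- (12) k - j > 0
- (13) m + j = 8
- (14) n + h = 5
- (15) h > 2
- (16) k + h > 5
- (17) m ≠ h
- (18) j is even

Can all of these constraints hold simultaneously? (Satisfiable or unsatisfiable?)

One satisfying assignment is m = 6, n = 2, k = 4, j = 2, h = 3, g = 4.
For the less obvious constraints — constraint 1: k + j = 6; constraint 4: h + n = 5; constraint 5: g + k = 8 — and the others hold by inspection.

Satisfiable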